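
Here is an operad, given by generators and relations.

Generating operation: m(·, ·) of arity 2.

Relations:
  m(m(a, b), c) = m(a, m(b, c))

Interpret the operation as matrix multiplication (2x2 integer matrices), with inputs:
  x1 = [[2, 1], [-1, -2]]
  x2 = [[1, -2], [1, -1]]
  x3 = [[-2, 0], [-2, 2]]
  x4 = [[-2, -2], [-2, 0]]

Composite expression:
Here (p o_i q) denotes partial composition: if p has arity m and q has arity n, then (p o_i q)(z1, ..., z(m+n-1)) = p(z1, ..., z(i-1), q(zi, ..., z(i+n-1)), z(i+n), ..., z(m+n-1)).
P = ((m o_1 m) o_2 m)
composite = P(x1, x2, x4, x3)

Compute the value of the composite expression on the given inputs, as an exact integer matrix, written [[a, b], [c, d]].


[[4, -12], [-8, 12]]

m(x2, x4) = [[2, -2], [0, -2]]
m(x1, m(x2, x4)) = [[4, -6], [-2, 6]]
m(m(x1, m(x2, x4)), x3) = [[4, -12], [-8, 12]]


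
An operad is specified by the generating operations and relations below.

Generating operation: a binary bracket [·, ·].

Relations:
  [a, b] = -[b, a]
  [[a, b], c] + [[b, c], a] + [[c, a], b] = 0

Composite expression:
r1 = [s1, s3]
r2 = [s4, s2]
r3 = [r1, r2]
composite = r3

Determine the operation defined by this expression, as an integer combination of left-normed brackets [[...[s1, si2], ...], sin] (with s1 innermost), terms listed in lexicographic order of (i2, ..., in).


Antisymmetry and Jacobi reduce to s1-anchored left-normed brackets.
Composite bracket: [[s1, s3], [s4, s2]]
Full expansion: 8 signed words from ab - ba (2^3 = 8).
Only words starting with s1 matter:
  from s1s3s2s4, sign -1: term -[[[s1, s3], s2], s4]
  from s1s3s4s2, sign +1: term +[[[s1, s3], s4], s2]

-[[[s1, s3], s2], s4] + [[[s1, s3], s4], s2]


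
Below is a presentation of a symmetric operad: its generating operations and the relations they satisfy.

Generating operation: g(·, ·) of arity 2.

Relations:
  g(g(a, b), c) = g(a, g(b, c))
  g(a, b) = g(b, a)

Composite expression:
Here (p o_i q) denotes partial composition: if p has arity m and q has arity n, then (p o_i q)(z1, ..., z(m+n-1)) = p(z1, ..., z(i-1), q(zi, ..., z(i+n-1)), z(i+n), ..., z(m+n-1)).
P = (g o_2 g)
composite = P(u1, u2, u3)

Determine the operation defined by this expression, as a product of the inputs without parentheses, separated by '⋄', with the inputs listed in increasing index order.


u1 ⋄ u2 ⋄ u3

Reordering under g is free, so list the u-inputs canonically.
g(u2, u3) spells out as u2 ⋄ u3
g(u1, g(u2, u3)) spells out as u1 ⋄ u2 ⋄ u3
commutativity sorts the factors: u1 ⋄ u2 ⋄ u3


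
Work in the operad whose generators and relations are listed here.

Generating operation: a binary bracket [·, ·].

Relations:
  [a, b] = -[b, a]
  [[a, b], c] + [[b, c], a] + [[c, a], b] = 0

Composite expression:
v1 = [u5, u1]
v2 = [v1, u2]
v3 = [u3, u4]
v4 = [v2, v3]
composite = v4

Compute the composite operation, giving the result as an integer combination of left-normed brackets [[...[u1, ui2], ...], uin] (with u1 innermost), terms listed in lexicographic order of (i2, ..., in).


-[[[[u1, u5], u2], u3], u4] + [[[[u1, u5], u2], u4], u3]

Skip Jacobi rewriting: expand, keep u1-initial words, read off terms.
Composite bracket: [[[u5, u1], u2], [u3, u4]]
Under [a, b] = ab - ba we get 16 signed associative words (2^4 = 16).
Collect the words opening with u1:
  from u1u5u2u3u4, sign -1: term -[[[[u1, u5], u2], u3], u4]
  from u1u5u2u4u3, sign +1: term +[[[[u1, u5], u2], u4], u3]


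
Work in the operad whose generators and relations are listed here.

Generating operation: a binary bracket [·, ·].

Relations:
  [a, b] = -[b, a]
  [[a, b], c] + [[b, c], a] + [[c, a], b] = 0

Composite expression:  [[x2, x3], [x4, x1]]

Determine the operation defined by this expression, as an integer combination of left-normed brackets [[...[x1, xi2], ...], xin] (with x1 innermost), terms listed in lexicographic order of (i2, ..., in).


[[[x1, x4], x2], x3] - [[[x1, x4], x3], x2]

Skip Jacobi rewriting: expand, keep x1-initial words, read off terms.
Composite bracket: [[x2, x3], [x4, x1]]
Expanding via [a, b] = ab - ba: 8 signed words (2^3 = 8).
Collect the words opening with x1:
  the word x1x4x2x3 carries sign +1 and contributes +[[[x1, x4], x2], x3]
  the word x1x4x3x2 carries sign -1 and contributes -[[[x1, x4], x3], x2]


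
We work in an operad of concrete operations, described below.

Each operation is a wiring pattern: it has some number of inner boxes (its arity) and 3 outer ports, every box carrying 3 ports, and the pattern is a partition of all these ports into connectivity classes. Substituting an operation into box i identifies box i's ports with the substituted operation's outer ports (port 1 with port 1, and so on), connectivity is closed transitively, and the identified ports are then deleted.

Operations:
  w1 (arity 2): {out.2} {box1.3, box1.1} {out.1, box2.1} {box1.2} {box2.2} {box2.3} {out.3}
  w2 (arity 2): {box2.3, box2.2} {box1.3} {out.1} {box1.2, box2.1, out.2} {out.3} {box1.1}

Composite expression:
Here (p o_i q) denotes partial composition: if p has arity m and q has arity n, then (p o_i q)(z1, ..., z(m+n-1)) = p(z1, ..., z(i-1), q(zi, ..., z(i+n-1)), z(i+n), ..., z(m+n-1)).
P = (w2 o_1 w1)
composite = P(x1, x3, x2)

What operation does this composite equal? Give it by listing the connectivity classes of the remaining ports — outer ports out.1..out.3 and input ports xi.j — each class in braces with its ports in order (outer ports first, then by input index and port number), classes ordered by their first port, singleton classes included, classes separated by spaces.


{out.1} {out.2, x2.1} {out.3} {x1.1, x1.3} {x1.2} {x2.2, x2.3} {x3.1} {x3.2} {x3.3}


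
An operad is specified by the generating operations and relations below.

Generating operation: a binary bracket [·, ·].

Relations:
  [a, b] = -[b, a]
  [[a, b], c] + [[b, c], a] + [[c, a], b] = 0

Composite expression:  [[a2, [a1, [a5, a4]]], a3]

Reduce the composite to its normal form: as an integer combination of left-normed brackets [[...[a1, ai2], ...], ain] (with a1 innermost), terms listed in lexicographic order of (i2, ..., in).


Antisymmetry and Jacobi reduce to a1-anchored left-normed brackets.
Composite bracket: [[a2, [a1, [a5, a4]]], a3]
Each bracket splits as ab - ba, giving 16 signed words (2^4 = 16).
Keep just the words that open with a1:
  a1a4a5a2a3 appears with sign +1, giving the term +[[[[a1, a4], a5], a2], a3]
  a1a5a4a2a3 appears with sign -1, giving the term -[[[[a1, a5], a4], a2], a3]

[[[[a1, a4], a5], a2], a3] - [[[[a1, a5], a4], a2], a3]


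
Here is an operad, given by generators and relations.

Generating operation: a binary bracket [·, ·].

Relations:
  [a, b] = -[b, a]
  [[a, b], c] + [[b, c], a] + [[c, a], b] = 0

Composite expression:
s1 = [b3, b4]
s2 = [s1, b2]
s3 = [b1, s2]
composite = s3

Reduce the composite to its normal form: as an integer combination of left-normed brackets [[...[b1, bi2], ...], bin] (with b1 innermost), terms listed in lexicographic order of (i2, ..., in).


-[[[b1, b2], b3], b4] + [[[b1, b2], b4], b3] + [[[b1, b3], b4], b2] - [[[b1, b4], b3], b2]

Skip Jacobi rewriting: expand, keep b1-initial words, read off terms.
Composite bracket: [b1, [[b3, b4], b2]]
Full expansion: 8 signed words from ab - ba (2^3 = 8).
Collect the words opening with b1:
  word b1b2b3b4 has sign -1, contributing -[[[b1, b2], b3], b4]
  word b1b2b4b3 has sign +1, contributing +[[[b1, b2], b4], b3]
  word b1b3b4b2 has sign +1, contributing +[[[b1, b3], b4], b2]
  word b1b4b3b2 has sign -1, contributing -[[[b1, b4], b3], b2]


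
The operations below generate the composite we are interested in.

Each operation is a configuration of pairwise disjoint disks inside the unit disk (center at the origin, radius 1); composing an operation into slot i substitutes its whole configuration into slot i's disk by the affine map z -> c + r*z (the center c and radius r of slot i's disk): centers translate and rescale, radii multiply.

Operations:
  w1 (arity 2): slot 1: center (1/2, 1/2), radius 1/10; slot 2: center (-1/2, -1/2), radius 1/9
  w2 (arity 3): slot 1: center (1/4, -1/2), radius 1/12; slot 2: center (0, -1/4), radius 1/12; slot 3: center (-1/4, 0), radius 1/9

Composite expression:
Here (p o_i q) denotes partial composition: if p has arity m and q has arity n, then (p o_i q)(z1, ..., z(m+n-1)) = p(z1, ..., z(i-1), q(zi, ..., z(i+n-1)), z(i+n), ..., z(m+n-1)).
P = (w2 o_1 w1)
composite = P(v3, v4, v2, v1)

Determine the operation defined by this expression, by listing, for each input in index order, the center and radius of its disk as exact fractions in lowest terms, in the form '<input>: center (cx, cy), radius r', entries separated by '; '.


v1: center (-1/4, 0), radius 1/9; v2: center (0, -1/4), radius 1/12; v3: center (7/24, -11/24), radius 1/120; v4: center (5/24, -13/24), radius 1/108


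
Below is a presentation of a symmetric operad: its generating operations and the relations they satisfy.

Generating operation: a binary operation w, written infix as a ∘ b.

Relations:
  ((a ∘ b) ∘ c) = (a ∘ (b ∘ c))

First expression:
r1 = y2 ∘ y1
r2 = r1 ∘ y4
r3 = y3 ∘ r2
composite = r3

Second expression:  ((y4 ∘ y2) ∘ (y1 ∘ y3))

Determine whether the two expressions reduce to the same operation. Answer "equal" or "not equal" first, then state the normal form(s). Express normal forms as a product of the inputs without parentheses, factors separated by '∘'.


not equal; the first gives y3 ∘ y2 ∘ y1 ∘ y4 and the second y4 ∘ y2 ∘ y1 ∘ y3

The first expression reduces to y3 ∘ y2 ∘ y1 ∘ y4
The second expression reduces to y4 ∘ y2 ∘ y1 ∘ y3
No match — not equal.


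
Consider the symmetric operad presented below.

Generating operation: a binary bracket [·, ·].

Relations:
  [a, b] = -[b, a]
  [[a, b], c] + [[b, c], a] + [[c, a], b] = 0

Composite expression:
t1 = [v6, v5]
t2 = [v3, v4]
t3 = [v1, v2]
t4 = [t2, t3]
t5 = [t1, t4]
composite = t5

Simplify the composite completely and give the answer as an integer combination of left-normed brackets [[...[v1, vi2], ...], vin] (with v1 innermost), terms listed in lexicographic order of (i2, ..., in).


-[[[[[v1, v2], v3], v4], v5], v6] + [[[[[v1, v2], v3], v4], v6], v5] + [[[[[v1, v2], v4], v3], v5], v6] - [[[[[v1, v2], v4], v3], v6], v5]

Antisymmetry and Jacobi reduce to v1-anchored left-normed brackets.
Composite bracket: [[v6, v5], [[v3, v4], [v1, v2]]]
Full expansion: 32 signed words from ab - ba (2^5 = 32).
Keep just the words that open with v1:
  from v1v2v3v4v5v6, sign -1: term -[[[[[v1, v2], v3], v4], v5], v6]
  from v1v2v3v4v6v5, sign +1: term +[[[[[v1, v2], v3], v4], v6], v5]
  from v1v2v4v3v5v6, sign +1: term +[[[[[v1, v2], v4], v3], v5], v6]
  from v1v2v4v3v6v5, sign -1: term -[[[[[v1, v2], v4], v3], v6], v5]


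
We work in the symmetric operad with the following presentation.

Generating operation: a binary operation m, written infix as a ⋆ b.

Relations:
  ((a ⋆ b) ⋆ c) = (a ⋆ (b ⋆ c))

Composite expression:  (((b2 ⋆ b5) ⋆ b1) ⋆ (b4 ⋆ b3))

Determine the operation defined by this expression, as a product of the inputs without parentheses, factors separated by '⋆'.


b2 ⋆ b5 ⋆ b1 ⋆ b4 ⋆ b3

All parenthesizations of m agree; list the b-inputs left to right.
(b2 ⋆ b5) linearizes to b2 ⋆ b5
((b2 ⋆ b5) ⋆ b1) linearizes to b2 ⋆ b5 ⋆ b1
(b4 ⋆ b3) linearizes to b4 ⋆ b3
(((b2 ⋆ b5) ⋆ b1) ⋆ (b4 ⋆ b3)) linearizes to b2 ⋆ b5 ⋆ b1 ⋆ b4 ⋆ b3


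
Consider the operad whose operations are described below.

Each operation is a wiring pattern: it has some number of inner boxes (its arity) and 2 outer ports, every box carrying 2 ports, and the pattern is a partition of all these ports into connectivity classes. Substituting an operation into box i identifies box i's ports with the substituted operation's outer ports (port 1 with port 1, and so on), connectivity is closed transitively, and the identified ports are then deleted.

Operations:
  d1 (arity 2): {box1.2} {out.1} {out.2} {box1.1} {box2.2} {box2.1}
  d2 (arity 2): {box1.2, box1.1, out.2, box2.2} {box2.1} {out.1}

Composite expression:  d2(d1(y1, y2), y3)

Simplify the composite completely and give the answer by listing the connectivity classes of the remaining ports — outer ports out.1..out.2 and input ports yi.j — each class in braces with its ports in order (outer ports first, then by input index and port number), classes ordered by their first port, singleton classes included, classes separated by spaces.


Reachability decides: close wires over d2-identified ports.
composing d1 on (y1, y2), with out.j its own outer ports: {out.1} {out.2} {y1.1} {y1.2} {y2.1} {y2.2}
composing d2 on (y1, y2, y3), with out.j its own outer ports: {out.1} {out.2, y3.2} {y1.1} {y1.2} {y2.1} {y2.2} {y3.1}

{out.1} {out.2, y3.2} {y1.1} {y1.2} {y2.1} {y2.2} {y3.1}


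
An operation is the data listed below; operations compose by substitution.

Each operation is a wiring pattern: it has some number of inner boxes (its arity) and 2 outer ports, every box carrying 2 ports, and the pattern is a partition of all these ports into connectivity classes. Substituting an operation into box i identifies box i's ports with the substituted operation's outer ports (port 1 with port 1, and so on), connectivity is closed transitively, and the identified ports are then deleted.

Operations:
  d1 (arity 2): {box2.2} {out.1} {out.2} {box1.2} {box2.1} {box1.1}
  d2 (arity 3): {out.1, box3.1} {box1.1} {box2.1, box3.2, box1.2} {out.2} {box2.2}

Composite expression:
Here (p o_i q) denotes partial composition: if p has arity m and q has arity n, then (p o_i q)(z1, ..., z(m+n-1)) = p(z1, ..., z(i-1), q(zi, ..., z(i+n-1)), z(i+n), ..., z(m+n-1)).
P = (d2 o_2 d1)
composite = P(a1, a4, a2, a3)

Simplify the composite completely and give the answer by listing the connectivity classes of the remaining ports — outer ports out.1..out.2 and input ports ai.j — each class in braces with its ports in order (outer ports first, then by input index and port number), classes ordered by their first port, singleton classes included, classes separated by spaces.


{out.1, a3.1} {out.2} {a1.1} {a1.2, a3.2} {a2.1} {a2.2} {a4.1} {a4.2}

Connectivity passes through glued d2-boundaries; trace each wire chain.
the subtree at d1 composes to {out.1} {out.2} {a2.1} {a2.2} {a4.1} {a4.2} on (a4, a2); out.j = own outer ports
the subtree at d2 composes to {out.1, a3.1} {out.2} {a1.1} {a1.2, a3.2} {a2.1} {a2.2} {a4.1} {a4.2} on (a1, a4, a2, a3); out.j = own outer ports


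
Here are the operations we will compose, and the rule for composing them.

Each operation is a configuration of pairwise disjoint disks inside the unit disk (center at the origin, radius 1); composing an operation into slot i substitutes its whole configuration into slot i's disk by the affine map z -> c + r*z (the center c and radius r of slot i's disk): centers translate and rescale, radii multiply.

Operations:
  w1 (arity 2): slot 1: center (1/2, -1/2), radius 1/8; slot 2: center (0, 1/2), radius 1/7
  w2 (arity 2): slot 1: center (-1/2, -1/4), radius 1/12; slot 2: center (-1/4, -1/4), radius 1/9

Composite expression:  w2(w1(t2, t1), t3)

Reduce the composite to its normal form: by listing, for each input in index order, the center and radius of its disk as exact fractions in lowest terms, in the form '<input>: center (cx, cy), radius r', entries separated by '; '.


t1: center (-1/2, -5/24), radius 1/84; t2: center (-11/24, -7/24), radius 1/96; t3: center (-1/4, -1/4), radius 1/9

Only the slot chain above each t matters under w2; compose those maps.
tracing t2 down its 2-map path: center (-11/24, -7/24), radius 1/96
tracing t1 down its 2-map path: center (-1/2, -5/24), radius 1/84
tracing t3 down its 1-map path: center (-1/4, -1/4), radius 1/9


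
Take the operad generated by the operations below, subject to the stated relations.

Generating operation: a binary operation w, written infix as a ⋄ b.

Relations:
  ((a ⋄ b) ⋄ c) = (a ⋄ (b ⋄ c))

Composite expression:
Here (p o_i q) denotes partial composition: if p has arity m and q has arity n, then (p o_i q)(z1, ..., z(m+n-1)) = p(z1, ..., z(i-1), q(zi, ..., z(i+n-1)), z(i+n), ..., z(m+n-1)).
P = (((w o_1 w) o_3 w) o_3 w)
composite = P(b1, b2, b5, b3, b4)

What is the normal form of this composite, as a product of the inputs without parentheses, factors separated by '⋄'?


b1 ⋄ b2 ⋄ b5 ⋄ b3 ⋄ b4

Every regrouping of w is equal, so read the b-inputs in written order.
(b1 ⋄ b2) reduces to b1 ⋄ b2
(b5 ⋄ b3) reduces to b5 ⋄ b3
((b5 ⋄ b3) ⋄ b4) reduces to b5 ⋄ b3 ⋄ b4
((b1 ⋄ b2) ⋄ ((b5 ⋄ b3) ⋄ b4)) reduces to b1 ⋄ b2 ⋄ b5 ⋄ b3 ⋄ b4


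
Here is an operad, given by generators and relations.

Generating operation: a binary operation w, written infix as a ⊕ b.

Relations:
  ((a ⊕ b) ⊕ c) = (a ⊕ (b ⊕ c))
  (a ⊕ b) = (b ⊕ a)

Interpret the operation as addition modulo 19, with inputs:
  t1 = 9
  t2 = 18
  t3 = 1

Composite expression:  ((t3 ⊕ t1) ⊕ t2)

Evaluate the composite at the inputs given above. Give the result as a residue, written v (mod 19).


9 (mod 19)

(t3 ⊕ t1) = 10
((t3 ⊕ t1) ⊕ t2) = 9


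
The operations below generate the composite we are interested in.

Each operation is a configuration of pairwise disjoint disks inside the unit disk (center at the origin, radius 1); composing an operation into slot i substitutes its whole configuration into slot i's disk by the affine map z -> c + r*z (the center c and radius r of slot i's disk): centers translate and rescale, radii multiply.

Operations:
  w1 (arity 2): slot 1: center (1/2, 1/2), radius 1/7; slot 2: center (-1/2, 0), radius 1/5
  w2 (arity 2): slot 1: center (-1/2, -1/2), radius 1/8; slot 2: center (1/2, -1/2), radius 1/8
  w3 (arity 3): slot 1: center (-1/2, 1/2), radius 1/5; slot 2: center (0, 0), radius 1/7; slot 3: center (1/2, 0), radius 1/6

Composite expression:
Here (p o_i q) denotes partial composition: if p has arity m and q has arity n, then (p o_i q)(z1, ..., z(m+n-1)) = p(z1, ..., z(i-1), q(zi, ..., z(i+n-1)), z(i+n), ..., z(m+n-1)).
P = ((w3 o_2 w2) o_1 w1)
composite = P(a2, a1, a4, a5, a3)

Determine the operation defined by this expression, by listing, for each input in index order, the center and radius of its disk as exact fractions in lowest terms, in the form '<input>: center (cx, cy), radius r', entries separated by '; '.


a1: center (-3/5, 1/2), radius 1/25; a2: center (-2/5, 3/5), radius 1/35; a3: center (1/2, 0), radius 1/6; a4: center (-1/14, -1/14), radius 1/56; a5: center (1/14, -1/14), radius 1/56


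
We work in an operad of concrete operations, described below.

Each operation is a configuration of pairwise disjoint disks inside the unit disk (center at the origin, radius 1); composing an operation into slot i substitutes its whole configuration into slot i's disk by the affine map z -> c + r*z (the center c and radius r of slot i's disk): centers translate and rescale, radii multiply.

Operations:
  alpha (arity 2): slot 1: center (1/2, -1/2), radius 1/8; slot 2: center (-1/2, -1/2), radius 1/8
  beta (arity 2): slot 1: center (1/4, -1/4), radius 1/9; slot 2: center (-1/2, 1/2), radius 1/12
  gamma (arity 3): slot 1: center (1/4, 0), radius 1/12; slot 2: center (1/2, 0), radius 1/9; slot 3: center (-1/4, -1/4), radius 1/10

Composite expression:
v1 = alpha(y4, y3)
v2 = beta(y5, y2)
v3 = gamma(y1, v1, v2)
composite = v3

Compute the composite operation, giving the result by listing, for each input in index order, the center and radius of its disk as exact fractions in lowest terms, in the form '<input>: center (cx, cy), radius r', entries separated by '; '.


Follow each y-input down from gamma: c' goes to c + r*c', radius to r*r'.
input y1: applying the 1 nested substitution gives center (1/4, 0), radius 1/12
input y4: applying the 2 nested substitutions gives center (5/9, -1/18), radius 1/72
input y3: applying the 2 nested substitutions gives center (4/9, -1/18), radius 1/72
input y5: applying the 2 nested substitutions gives center (-9/40, -11/40), radius 1/90
input y2: applying the 2 nested substitutions gives center (-3/10, -1/5), radius 1/120

y1: center (1/4, 0), radius 1/12; y2: center (-3/10, -1/5), radius 1/120; y3: center (4/9, -1/18), radius 1/72; y4: center (5/9, -1/18), radius 1/72; y5: center (-9/40, -11/40), radius 1/90


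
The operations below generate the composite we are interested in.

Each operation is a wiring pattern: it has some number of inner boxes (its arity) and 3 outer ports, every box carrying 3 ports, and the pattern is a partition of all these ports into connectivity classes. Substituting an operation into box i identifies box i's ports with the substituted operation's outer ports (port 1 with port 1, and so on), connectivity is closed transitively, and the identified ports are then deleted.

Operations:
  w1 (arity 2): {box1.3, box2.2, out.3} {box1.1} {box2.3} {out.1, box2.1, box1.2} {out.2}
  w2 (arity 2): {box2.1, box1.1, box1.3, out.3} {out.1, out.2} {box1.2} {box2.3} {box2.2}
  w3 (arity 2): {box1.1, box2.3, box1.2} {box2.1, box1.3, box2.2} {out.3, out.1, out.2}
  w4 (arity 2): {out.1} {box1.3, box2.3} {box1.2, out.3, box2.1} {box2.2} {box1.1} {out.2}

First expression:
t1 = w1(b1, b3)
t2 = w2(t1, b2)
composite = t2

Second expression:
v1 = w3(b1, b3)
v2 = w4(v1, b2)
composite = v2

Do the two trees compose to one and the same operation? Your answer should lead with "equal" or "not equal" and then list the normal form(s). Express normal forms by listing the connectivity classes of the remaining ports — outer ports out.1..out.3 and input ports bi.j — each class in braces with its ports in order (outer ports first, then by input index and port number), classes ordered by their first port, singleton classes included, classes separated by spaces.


not equal; first: {out.1, out.2} {out.3, b1.2, b1.3, b2.1, b3.1, b3.2} {b1.1} {b2.2} {b2.3} {b3.3}; second: {out.1} {out.2} {out.3, b2.1, b2.3} {b1.1, b1.2, b3.3} {b1.3, b3.1, b3.2} {b2.2}


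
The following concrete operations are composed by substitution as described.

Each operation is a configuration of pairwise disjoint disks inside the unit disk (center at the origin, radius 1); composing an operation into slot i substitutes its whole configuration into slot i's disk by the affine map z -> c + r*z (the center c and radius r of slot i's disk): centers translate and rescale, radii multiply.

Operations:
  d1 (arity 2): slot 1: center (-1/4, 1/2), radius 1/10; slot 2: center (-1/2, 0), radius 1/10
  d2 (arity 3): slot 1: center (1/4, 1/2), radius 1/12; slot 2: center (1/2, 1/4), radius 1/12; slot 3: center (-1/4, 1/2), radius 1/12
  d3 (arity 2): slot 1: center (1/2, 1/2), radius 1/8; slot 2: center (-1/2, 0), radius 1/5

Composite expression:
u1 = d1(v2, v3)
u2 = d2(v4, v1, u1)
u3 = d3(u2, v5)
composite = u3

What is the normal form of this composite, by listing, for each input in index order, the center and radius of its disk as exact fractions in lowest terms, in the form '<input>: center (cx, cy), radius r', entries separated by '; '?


v1: center (9/16, 17/32), radius 1/96; v2: center (179/384, 109/192), radius 1/960; v3: center (89/192, 9/16), radius 1/960; v4: center (17/32, 9/16), radius 1/96; v5: center (-1/2, 0), radius 1/5

Below d3, radii multiply path by path; the v-disk centers shift.
tracing v4 down its 2-map path: center (17/32, 9/16), radius 1/96
tracing v1 down its 2-map path: center (9/16, 17/32), radius 1/96
tracing v2 down its 3-map path: center (179/384, 109/192), radius 1/960
tracing v3 down its 3-map path: center (89/192, 9/16), radius 1/960
tracing v5 down its 1-map path: center (-1/2, 0), radius 1/5


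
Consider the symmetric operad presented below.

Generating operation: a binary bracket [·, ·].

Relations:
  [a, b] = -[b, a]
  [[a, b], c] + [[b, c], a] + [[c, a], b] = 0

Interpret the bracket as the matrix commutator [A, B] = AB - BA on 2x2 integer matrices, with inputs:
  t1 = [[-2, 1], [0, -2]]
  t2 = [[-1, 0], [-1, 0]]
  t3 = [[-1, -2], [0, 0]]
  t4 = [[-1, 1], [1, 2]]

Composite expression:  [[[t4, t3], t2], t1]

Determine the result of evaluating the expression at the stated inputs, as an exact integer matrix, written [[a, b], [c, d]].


[t4, t3] = [[2, 7], [-1, -2]]
[[t4, t3], t2] = [[-7, 7], [5, 7]]
[[[t4, t3], t2], t1] = [[-5, -14], [0, 5]]

[[-5, -14], [0, 5]]


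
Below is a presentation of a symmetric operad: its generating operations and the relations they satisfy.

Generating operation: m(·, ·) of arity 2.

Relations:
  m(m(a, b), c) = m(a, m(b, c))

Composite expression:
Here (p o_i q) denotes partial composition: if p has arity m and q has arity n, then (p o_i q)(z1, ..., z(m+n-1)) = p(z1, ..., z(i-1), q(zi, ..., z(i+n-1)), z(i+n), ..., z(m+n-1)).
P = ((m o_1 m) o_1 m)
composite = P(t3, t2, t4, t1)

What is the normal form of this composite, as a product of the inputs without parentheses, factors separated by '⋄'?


t3 ⋄ t2 ⋄ t4 ⋄ t1

All parenthesizations of m agree; list the t-inputs left to right.
m(t3, t2) unparenthesizes to t3 ⋄ t2
m(m(t3, t2), t4) unparenthesizes to t3 ⋄ t2 ⋄ t4
m(m(m(t3, t2), t4), t1) unparenthesizes to t3 ⋄ t2 ⋄ t4 ⋄ t1


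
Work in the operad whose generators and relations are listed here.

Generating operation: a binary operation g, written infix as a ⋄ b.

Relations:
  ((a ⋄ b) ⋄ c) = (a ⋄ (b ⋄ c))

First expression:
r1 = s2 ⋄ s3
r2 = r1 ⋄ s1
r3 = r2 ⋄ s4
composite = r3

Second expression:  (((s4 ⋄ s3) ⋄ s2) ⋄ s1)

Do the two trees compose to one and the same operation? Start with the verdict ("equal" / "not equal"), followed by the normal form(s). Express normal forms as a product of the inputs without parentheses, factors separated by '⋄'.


The first composite normalizes to s2 ⋄ s3 ⋄ s1 ⋄ s4
The second composite normalizes to s4 ⋄ s3 ⋄ s2 ⋄ s1
No match — not equal.

not equal: they reduce to s2 ⋄ s3 ⋄ s1 ⋄ s4 and s4 ⋄ s3 ⋄ s2 ⋄ s1


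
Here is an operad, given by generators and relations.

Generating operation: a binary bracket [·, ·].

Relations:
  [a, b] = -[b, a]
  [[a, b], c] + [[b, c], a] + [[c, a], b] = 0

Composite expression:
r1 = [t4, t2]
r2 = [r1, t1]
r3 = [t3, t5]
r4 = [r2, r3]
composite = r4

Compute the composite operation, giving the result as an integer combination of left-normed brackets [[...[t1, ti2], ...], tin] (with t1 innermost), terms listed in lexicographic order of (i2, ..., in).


[[[[t1, t2], t4], t3], t5] - [[[[t1, t2], t4], t5], t3] - [[[[t1, t4], t2], t3], t5] + [[[[t1, t4], t2], t5], t3]

Antisymmetry and Jacobi reduce to t1-anchored left-normed brackets.
Composite bracket: [[[t4, t2], t1], [t3, t5]]
The bracket unfolds into 16 signed words via [a, b] = ab - ba (2^4 = 16).
Coefficients come from the t1-initial words:
  from t1t2t4t3t5, sign +1: term +[[[[t1, t2], t4], t3], t5]
  from t1t2t4t5t3, sign -1: term -[[[[t1, t2], t4], t5], t3]
  from t1t4t2t3t5, sign -1: term -[[[[t1, t4], t2], t3], t5]
  from t1t4t2t5t3, sign +1: term +[[[[t1, t4], t2], t5], t3]


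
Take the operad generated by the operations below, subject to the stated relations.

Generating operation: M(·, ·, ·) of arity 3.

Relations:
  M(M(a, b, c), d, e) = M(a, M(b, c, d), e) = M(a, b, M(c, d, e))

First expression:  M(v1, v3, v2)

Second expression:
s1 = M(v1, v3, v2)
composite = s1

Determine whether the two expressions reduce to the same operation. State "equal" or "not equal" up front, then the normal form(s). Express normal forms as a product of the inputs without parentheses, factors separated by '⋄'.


equal — both sides give v1 ⋄ v3 ⋄ v2

Normal form of the first expression: v1 ⋄ v3 ⋄ v2
Normal form of the second expression: v1 ⋄ v3 ⋄ v2
One common form — equal.


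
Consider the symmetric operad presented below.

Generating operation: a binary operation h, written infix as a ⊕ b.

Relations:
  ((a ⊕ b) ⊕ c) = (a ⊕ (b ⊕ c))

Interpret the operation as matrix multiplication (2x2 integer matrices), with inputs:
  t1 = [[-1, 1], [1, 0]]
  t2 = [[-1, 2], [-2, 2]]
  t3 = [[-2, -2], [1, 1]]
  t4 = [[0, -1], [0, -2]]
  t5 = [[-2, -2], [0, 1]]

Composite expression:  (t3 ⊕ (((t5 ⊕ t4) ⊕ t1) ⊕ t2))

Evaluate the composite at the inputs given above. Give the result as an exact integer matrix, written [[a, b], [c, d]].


[[8, -16], [-4, 8]]

(t5 ⊕ t4) = [[0, 6], [0, -2]]
((t5 ⊕ t4) ⊕ t1) = [[6, 0], [-2, 0]]
(((t5 ⊕ t4) ⊕ t1) ⊕ t2) = [[-6, 12], [2, -4]]
(t3 ⊕ (((t5 ⊕ t4) ⊕ t1) ⊕ t2)) = [[8, -16], [-4, 8]]


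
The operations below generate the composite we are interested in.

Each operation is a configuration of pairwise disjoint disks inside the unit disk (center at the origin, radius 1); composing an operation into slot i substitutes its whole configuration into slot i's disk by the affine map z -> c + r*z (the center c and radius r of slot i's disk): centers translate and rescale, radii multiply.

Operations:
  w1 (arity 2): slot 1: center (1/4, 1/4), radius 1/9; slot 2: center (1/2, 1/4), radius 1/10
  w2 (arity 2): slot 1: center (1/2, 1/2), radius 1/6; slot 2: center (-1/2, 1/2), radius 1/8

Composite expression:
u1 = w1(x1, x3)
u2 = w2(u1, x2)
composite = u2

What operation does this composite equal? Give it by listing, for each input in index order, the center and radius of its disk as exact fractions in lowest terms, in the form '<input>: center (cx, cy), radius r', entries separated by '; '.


Below w2, radii multiply path by path; the x-disk centers shift.
x1 passes through 2 substitutions, ending at center (13/24, 13/24), radius 1/54
x3 passes through 2 substitutions, ending at center (7/12, 13/24), radius 1/60
x2 passes through 1 substitution, ending at center (-1/2, 1/2), radius 1/8

x1: center (13/24, 13/24), radius 1/54; x2: center (-1/2, 1/2), radius 1/8; x3: center (7/12, 13/24), radius 1/60


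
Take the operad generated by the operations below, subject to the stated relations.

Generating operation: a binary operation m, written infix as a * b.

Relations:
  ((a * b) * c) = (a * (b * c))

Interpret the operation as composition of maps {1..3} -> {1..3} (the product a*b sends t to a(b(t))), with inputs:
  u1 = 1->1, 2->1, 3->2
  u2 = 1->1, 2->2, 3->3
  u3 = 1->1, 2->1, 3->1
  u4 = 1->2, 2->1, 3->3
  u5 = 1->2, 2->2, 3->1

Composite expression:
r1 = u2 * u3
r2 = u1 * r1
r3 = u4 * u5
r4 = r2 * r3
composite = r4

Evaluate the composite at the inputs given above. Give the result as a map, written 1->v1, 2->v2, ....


1->1, 2->1, 3->1

(u2 * u3) = 1->1, 2->1, 3->1
(u1 * (u2 * u3)) = 1->1, 2->1, 3->1
(u4 * u5) = 1->1, 2->1, 3->2
((u1 * (u2 * u3)) * (u4 * u5)) = 1->1, 2->1, 3->1


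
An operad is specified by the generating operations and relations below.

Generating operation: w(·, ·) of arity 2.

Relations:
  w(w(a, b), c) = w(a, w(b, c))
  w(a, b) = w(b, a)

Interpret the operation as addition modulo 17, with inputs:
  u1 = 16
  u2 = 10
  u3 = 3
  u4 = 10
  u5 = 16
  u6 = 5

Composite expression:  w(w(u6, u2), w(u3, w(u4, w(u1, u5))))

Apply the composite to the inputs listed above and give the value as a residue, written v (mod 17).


w(u6, u2) = 15
w(u1, u5) = 15
w(u4, w(u1, u5)) = 8
w(u3, w(u4, w(u1, u5))) = 11
w(w(u6, u2), w(u3, w(u4, w(u1, u5)))) = 9

9 (mod 17)


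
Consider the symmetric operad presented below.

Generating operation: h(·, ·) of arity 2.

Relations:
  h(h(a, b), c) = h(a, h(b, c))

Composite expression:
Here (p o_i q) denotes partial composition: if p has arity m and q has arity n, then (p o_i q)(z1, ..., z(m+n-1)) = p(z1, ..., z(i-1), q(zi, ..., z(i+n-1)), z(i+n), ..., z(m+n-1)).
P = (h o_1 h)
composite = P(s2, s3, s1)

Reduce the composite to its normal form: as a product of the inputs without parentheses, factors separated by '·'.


Every regrouping of h is equal, so read the s-inputs in written order.
h(s2, s3) unparenthesizes to s2 · s3
h(h(s2, s3), s1) unparenthesizes to s2 · s3 · s1

s2 · s3 · s1


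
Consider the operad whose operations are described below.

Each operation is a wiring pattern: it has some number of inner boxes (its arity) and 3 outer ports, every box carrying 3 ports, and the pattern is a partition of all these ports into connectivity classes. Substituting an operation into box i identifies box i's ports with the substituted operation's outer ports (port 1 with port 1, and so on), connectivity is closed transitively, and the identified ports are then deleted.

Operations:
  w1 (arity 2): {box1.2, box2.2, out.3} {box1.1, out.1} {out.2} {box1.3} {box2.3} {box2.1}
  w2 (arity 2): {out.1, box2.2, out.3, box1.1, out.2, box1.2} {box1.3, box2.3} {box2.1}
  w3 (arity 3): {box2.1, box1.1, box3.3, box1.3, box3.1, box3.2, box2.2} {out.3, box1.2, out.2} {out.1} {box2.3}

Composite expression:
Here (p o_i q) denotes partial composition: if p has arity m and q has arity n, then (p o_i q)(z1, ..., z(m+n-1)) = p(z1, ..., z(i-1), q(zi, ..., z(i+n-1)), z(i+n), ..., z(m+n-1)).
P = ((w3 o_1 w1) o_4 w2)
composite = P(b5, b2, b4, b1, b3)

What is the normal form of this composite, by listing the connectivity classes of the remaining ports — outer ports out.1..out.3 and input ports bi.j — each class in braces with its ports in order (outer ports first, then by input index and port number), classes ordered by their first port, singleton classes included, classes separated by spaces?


{out.1} {out.2, out.3} {b1.1, b1.2, b2.2, b3.2, b4.1, b4.2, b5.1, b5.2} {b1.3, b3.3} {b2.1} {b2.3} {b3.1} {b4.3} {b5.3}


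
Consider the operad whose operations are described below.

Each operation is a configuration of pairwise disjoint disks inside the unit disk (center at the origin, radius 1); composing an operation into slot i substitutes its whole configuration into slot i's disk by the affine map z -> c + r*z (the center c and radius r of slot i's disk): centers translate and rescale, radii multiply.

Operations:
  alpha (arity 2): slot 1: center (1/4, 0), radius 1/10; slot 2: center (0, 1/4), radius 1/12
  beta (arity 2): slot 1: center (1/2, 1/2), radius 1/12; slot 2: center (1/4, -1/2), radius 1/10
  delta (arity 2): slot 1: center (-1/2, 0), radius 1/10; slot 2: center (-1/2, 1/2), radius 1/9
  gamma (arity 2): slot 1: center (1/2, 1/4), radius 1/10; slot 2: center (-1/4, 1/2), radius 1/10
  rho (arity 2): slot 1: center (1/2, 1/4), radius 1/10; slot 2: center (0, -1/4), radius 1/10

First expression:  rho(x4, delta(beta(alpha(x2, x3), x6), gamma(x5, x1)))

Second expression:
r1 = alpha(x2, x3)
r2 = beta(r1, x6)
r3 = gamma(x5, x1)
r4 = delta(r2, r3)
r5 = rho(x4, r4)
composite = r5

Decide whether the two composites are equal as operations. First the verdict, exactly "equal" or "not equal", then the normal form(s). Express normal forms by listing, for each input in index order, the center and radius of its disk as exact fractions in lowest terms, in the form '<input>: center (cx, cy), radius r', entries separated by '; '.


equal — both sides give x1: center (-19/360, -7/36), radius 1/900; x2: center (-43/960, -49/200), radius 1/12000; x3: center (-9/200, -47/192), radius 1/14400; x4: center (1/2, 1/4), radius 1/10; x5: center (-2/45, -71/360), radius 1/900; x6: center (-19/400, -51/200), radius 1/1000


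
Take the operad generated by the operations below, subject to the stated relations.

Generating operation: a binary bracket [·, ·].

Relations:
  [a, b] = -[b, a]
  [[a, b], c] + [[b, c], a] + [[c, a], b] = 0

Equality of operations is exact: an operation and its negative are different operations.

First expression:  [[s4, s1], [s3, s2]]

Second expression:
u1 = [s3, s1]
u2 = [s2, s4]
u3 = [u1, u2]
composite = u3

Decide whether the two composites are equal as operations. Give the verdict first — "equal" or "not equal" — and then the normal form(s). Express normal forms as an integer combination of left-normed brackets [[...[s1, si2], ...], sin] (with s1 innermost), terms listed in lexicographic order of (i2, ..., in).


The first expression reduces to [[[s1, s4], s2], s3] - [[[s1, s4], s3], s2]
The second expression reduces to -[[[s1, s3], s2], s4] + [[[s1, s3], s4], s2]
Different reductions; not equal.

not equal; the first gives [[[s1, s4], s2], s3] - [[[s1, s4], s3], s2] and the second -[[[s1, s3], s2], s4] + [[[s1, s3], s4], s2]


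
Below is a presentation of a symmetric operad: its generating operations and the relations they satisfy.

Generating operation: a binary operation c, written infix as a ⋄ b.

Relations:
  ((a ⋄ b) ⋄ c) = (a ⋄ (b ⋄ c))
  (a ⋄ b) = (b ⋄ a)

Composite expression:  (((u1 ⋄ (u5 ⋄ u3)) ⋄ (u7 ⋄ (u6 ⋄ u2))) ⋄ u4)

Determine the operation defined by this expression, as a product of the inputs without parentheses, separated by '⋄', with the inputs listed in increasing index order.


Key point: c commutes, so take the u-inputs in any fixed order.
(u5 ⋄ u3) reduces to u5 ⋄ u3
(u1 ⋄ (u5 ⋄ u3)) reduces to u1 ⋄ u5 ⋄ u3
(u6 ⋄ u2) reduces to u6 ⋄ u2
(u7 ⋄ (u6 ⋄ u2)) reduces to u7 ⋄ u6 ⋄ u2
((u1 ⋄ (u5 ⋄ u3)) ⋄ (u7 ⋄ (u6 ⋄ u2))) reduces to u1 ⋄ u5 ⋄ u3 ⋄ u7 ⋄ u6 ⋄ u2
(((u1 ⋄ (u5 ⋄ u3)) ⋄ (u7 ⋄ (u6 ⋄ u2))) ⋄ u4) reduces to u1 ⋄ u5 ⋄ u3 ⋄ u7 ⋄ u6 ⋄ u2 ⋄ u4
commutativity sorts the factors: u1 ⋄ u2 ⋄ u3 ⋄ u4 ⋄ u5 ⋄ u6 ⋄ u7

u1 ⋄ u2 ⋄ u3 ⋄ u4 ⋄ u5 ⋄ u6 ⋄ u7


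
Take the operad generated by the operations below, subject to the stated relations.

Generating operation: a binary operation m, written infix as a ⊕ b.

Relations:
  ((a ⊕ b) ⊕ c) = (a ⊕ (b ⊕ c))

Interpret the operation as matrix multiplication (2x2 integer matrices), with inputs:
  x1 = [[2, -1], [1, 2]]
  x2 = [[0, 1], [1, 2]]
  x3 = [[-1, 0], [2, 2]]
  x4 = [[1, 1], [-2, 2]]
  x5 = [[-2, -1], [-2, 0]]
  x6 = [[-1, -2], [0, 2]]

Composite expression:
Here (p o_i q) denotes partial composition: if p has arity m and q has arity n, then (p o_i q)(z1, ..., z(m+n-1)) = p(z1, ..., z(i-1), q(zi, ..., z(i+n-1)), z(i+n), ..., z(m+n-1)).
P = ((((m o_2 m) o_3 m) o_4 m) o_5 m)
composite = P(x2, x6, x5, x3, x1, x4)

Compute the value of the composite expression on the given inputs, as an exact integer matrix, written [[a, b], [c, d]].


[[16, 0], [10, 10]]

(x1 ⊕ x4) = [[4, 0], [-3, 5]]
(x3 ⊕ (x1 ⊕ x4)) = [[-4, 0], [2, 10]]
(x5 ⊕ (x3 ⊕ (x1 ⊕ x4))) = [[6, -10], [8, 0]]
(x6 ⊕ (x5 ⊕ (x3 ⊕ (x1 ⊕ x4)))) = [[-22, 10], [16, 0]]
(x2 ⊕ (x6 ⊕ (x5 ⊕ (x3 ⊕ (x1 ⊕ x4))))) = [[16, 0], [10, 10]]


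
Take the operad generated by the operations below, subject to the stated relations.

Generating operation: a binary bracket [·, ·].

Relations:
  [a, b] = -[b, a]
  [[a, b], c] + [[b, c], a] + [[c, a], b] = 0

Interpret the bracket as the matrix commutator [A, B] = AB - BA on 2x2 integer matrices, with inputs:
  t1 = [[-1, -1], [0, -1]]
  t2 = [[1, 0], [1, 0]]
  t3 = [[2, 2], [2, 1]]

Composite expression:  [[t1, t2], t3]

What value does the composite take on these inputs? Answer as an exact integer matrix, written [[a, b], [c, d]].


[t1, t2] = [[-1, 1], [0, 1]]
[[t1, t2], t3] = [[2, -5], [4, -2]]

[[2, -5], [4, -2]]


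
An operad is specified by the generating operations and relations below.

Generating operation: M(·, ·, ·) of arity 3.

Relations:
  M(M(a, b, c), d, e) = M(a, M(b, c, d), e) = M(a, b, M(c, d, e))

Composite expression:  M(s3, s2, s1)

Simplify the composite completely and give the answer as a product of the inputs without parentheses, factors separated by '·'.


s3 · s2 · s1

The M-tree's shape is irrelevant; the s-reading-order decides.
M(s3, s2, s1) linearizes to s3 · s2 · s1


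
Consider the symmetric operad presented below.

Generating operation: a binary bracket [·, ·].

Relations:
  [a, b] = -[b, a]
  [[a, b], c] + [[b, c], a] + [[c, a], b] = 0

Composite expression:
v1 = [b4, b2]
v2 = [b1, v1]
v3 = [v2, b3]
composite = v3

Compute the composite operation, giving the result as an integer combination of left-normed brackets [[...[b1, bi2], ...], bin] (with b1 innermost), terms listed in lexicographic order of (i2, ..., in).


-[[[b1, b2], b4], b3] + [[[b1, b4], b2], b3]

Left-normed coefficients sit on the b1-initial expansion words.
Composite bracket: [[b1, [b4, b2]], b3]
Each bracket splits as ab - ba, giving 8 signed words (2^3 = 8).
Words beginning with b1 determine it all:
  sign of b1b2b4b3 is -1, so it contributes -[[[b1, b2], b4], b3]
  sign of b1b4b2b3 is +1, so it contributes +[[[b1, b4], b2], b3]
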